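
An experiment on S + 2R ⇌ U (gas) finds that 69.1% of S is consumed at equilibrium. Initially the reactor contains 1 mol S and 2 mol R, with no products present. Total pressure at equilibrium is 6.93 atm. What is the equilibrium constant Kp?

Kp = 0.319 atm^-2

Take 1 mol S as basis and let X be its fractional conversion, so ξ = X.
At extent ξ: n_S = 1 − X; n_R = 2 − 2X; n_U = X.
Summing: n_T = 3 − 2X.
At X = 0.691: n_S = 0.309, n_R = 0.618, n_U = 0.691, n_T = 1.62.
p_i = (n_i/n_T)·P. Kp = p_U / (p_S p_R^2) = 0.319 atm^-2.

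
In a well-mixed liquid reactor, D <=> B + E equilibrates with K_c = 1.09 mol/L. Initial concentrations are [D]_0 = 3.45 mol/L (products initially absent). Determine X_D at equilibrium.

X = 0.426

Let X = conversion of D; extent ξ = 3.45·X mol/L.
Concentrations: [D] = 3.45 − 3.45X; [B] = 3.45X; [E] = 3.45X.
K_c = [B] [E] / ([D]).
This equals 1.09 at X = 0.426 (the root in 0 < X < 1).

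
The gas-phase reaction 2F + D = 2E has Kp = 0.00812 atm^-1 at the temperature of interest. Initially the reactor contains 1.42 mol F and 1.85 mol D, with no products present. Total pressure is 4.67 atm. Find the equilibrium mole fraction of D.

y_D = 0.553

Basis: 1.42 mol F initially; let X = conversion of F. Extent ξ = 0.71X.
At extent ξ: n_F = 1.42 − 1.42X; n_D = 1.85 − 0.71X; n_E = 1.42X.
Total moles n_T = 3.27 − 0.71X.
y_i = n_i/n_T, p_i = y_i·P. Kp = p_E^2 / (p_F^2 p_D).
Equating to 0.00812 atm^-1 and solving on 0 < X < 1: X = 0.127.
Then n_D = 1.76, n_T = 3.18, so y_D = 0.553.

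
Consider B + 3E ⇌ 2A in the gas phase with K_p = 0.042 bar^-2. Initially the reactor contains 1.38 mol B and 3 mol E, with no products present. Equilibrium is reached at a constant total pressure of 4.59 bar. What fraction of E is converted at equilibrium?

Basis: 3 mol E initially; let X = conversion of E. Extent ξ = X.
Species balance: n_B = 1.38 − X; n_E = 3 − 3X; n_A = 2X.
Summing: n_T = 4.38 − 2X.
Mole fractions y_i = n_i/n_T; K_p = p_A^2 / (p_B p_E^3) with p_i = y_i·P.
Substituting and setting equal to 0.042 bar^-2 gives a polynomial in X; the root in (0,1) is X = 0.352.

X = 0.352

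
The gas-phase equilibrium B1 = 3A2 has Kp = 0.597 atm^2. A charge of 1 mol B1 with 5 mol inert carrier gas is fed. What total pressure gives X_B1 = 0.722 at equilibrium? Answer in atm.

Basis: 1 mol B1 initially; let X = conversion of B1. Extent ξ = X.
At extent ξ: n_B1 = 1 − X; n_A2 = 3X; n_I = 5 (inert).
n_T = Σnᵢ = 6 + 2X.
Kp = p_A2^3 / (p_B1) with p_i = (n_i/n_T)·P.
At X = 0.722: the mole-fraction product g(X) = Π y_i^ν_i = 0.6597. Since Kp = g(X)·P^{2}, P = (Kp/g)^(1/2) = (0.597/0.6597)^(1/2) = 0.951 atm.

P = 0.951 atm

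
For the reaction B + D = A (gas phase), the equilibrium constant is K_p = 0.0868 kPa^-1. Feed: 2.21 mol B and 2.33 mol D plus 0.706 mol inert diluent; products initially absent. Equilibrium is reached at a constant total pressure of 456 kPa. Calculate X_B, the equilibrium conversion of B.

X = 0.844

Basis: 2.21 mol B initially; let X = conversion of B. Extent ξ = 2.21X.
Species balance: n_B = 2.21 − 2.21X; n_D = 2.33 − 2.21X; n_A = 2.21X; n_I = 0.706 (inert).
Summing: n_T = 5.25 − 2.21X.
Mole fractions y_i = n_i/n_T; K_p = p_A / (p_B p_D) with p_i = y_i·P.
Substituting and setting equal to 0.0868 kPa^-1 gives a polynomial in X; the root in (0,1) is X = 0.844.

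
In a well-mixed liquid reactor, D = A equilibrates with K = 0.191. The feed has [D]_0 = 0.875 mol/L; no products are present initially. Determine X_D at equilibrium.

Let X = conversion of D; extent ξ = 0.875·X mol/L.
Concentrations: [D] = 0.875 − 0.875X; [A] = 0.875X.
K = [A] / ([D]).
Setting equal to 0.191 and solving for X on (0,1) gives X = 0.160.

X = 0.160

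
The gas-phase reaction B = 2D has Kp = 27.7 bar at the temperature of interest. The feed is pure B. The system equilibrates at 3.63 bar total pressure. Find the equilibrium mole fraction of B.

y_B = 0.105

Let X = conversion of B (basis 1 mol B); extent of reaction ξ = X.
Species balance: n_B = 1 − X; n_D = 2X.
Total moles n_T = 1 + X.
With p_i = (n_i/n_T)P, Kp = p_D^2 / (p_B).
Setting this equal to 27.7 bar and taking the physical root (0 < X < 1) gives X = 0.810.
Then n_B = 0.19, n_T = 1.81, so y_B = 0.105.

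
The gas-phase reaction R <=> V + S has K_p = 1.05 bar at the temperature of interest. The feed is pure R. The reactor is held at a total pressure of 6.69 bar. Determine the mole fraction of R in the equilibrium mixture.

y_R = 0.462

Basis: 1 mol R initially; let X = conversion of R. Extent ξ = X.
At extent ξ: n_R = 1 − X; n_V = X; n_S = X.
Total moles n_T = 1 + X.
Mole fractions y_i = n_i/n_T; K_p = p_V p_S / (p_R) with p_i = y_i·P.
Equating to 1.05 bar and solving on 0 < X < 1: X = 0.368.
Then n_R = 0.632, n_T = 1.37, so y_R = 0.462.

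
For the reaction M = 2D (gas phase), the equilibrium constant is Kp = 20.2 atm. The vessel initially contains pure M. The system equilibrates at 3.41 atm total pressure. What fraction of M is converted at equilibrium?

Basis: 1 mol M initially; let X = conversion of M. Extent ξ = X.
Species balance: n_M = 1 − X; n_D = 2X.
Total moles n_T = 1 + X.
With p_i = (n_i/n_T)P, Kp = p_D^2 / (p_M).
This yields a degree-2 equation in X; solving on (0,1), X = 0.773.

X = 0.773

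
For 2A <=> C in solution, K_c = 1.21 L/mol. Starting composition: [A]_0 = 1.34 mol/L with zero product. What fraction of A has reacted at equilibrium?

X = 0.578

Let X = conversion of A; extent ξ = 1.34X/2 mol/L.
Concentrations: [A] = 1.34 − 1.34X; [C] = 0.67X.
K_c = [C] / ([A]^2).
Equating to 1.21 L/mol: the physical root is X = 0.578.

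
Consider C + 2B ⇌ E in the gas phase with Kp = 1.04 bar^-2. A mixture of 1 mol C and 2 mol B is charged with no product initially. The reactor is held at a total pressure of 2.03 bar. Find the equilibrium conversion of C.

X = 0.511

Take 1 mol C as basis and let X be its fractional conversion, so ξ = X.
Mole table: n_C = 1 − X; n_B = 2 − 2X; n_E = X.
Summing: n_T = 3 − 2X.
With p_i = (n_i/n_T)P, Kp = p_E / (p_C p_B^2).
Setting this equal to 1.04 bar^-2 and taking the physical root (0 < X < 1) gives X = 0.511.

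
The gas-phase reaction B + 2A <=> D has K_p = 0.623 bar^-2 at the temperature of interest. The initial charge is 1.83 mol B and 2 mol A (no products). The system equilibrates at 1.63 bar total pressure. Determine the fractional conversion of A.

Basis: 2 mol A initially; let X = conversion of A. Extent ξ = X.
Mole table: n_B = 1.83 − X; n_A = 2 − 2X; n_D = X.
Summing: n_T = 3.83 − 2X.
Mole fractions y_i = n_i/n_T; K_p = p_D / (p_B p_A^2) with p_i = y_i·P.
Substituting and setting equal to 0.623 bar^-2 gives a polynomial in X; the root in (0,1) is X = 0.386.

X = 0.386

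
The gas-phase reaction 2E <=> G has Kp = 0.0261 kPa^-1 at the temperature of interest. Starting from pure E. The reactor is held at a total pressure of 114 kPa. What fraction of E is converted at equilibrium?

Basis: 1 mol E initially; let X = conversion of E. Extent ξ = 0.5X.
At extent ξ: n_E = 1 − X; n_G = 0.5X.
n_T = Σnᵢ = 1 − 0.5X.
y_i = n_i/n_T, p_i = y_i·P. Kp = p_G / (p_E^2).
Setting this equal to 0.0261 kPa^-1 and taking the physical root (0 < X < 1) gives X = 0.722.

X = 0.722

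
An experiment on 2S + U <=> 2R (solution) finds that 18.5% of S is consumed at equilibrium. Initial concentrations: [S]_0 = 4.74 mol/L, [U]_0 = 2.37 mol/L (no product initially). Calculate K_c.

Let X = conversion of S.
Concentrations: [S] = 4.74 − 4.74X; [U] = 2.37 − 2.37X; [R] = 4.74X.
At X = 0.185: [S] = 3.86, [U] = 1.93, [R] = 0.877.
K_c = [R]^2 / ([S]^2 [U]) = 0.0267 L/mol.

K_c = 0.0267 L/mol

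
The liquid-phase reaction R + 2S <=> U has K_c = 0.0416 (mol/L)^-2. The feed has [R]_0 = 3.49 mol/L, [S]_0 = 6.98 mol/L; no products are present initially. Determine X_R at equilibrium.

X = 0.412

Let X = conversion of R; extent ξ = 3.49·X mol/L.
Concentrations: [R] = 3.49 − 3.49X; [S] = 6.98 − 6.98X; [U] = 3.49X.
K_c = [U] / ([R] [S]^2).
This equals 0.0416 at X = 0.412 (the root in 0 < X < 1).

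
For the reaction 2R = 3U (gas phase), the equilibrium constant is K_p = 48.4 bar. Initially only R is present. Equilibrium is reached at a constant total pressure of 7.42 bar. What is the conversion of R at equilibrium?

X = 0.663

Take 1 mol R as basis and let X be its fractional conversion, so ξ = 0.5X.
At extent ξ: n_R = 1 − X; n_U = 1.5X.
Summing: n_T = 1 + 0.5X.
y_i = n_i/n_T, p_i = y_i·P. K_p = p_U^3 / (p_R^2).
This yields a degree-3 equation in X; solving on (0,1), X = 0.663.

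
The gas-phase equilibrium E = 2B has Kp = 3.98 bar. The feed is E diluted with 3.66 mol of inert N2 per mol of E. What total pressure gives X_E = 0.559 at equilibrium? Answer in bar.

P = 7.33 bar

Let X = conversion of E (basis 1 mol E); extent of reaction ξ = X.
Species balance: n_E = 1 − X; n_B = 2X; n_I = 3.66 (inert).
n_T = Σnᵢ = 4.66 + X.
Kp = p_B^2 / (p_E) with p_i = (n_i/n_T)·P.
At X = 0.559: the mole-fraction product g(X) = Π y_i^ν_i = 0.5431. Since Kp = g(X)·P^{1}, P = (Kp/g)^(1/1) = (3.98/0.5431)^(1/1) = 7.33 bar.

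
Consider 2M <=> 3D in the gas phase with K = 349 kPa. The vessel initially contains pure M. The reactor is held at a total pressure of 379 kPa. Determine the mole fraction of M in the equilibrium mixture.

Take 1 mol M as basis and let X be its fractional conversion, so ξ = 0.5X.
At extent ξ: n_M = 1 − X; n_D = 1.5X.
Summing: n_T = 1 + 0.5X.
y_i = n_i/n_T, p_i = y_i·P. K = p_D^3 / (p_M^2).
This yields a degree-3 equation in X; solving on (0,1), X = 0.461.
Then n_M = 0.539, n_T = 1.23, so y_M = 0.438.

y_M = 0.438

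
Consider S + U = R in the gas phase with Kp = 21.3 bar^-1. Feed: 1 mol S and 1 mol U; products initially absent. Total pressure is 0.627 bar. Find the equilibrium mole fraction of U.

y_U = 0.209

Let X = conversion of S (basis 1 mol S); extent of reaction ξ = X.
Moles: n_S = 1 − X; n_U = 1 − X; n_R = X.
Total moles n_T = 2 − X.
y_i = n_i/n_T, p_i = y_i·P. Kp = p_R / (p_S p_U).
This yields a degree-2 equation in X; solving on (0,1), X = 0.736.
Then n_U = 0.264, n_T = 1.26, so y_U = 0.209.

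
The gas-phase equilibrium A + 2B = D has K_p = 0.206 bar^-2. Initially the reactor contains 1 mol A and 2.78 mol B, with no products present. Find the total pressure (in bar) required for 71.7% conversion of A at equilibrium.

Basis: 1 mol A initially; let X = conversion of A. Extent ξ = X.
At extent ξ: n_A = 1 − X; n_B = 2.78 − 2X; n_D = X.
Summing: n_T = 3.78 − 2X.
K_p = p_D / (p_A p_B^2) with p_i = (n_i/n_T)·P.
At X = 0.717: the mole-fraction product g(X) = Π y_i^ν_i = 7.697. Since K_p = g(X)·P^{-2}, P = (g/K_p)^(1/2) = (7.697/0.206)^(1/2) = 6.11 bar.

P = 6.11 bar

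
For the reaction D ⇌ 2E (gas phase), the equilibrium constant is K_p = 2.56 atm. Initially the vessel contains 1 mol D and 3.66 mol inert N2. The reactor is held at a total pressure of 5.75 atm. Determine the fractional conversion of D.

Basis: 1 mol D initially; let X = conversion of D. Extent ξ = X.
Species balance: n_D = 1 − X; n_E = 2X; n_I = 3.66 (inert).
Total moles n_T = 4.66 + X.
Mole fractions y_i = n_i/n_T; K_p = p_E^2 / (p_D) with p_i = y_i·P.
Setting this equal to 2.56 atm and taking the physical root (0 < X < 1) gives X = 0.524.

X = 0.524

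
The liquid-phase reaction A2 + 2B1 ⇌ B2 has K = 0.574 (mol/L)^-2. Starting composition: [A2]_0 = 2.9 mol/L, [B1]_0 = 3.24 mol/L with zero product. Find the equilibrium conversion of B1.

X = 0.681

Let X = conversion of B1; extent ξ = 3.24X/2 mol/L.
Concentrations: [A2] = 2.9 − 1.62X; [B1] = 3.24 − 3.24X; [B2] = 1.62X.
K = [B2] / ([A2] [B1]^2).
Equating to 0.574 (mol/L)^-2: the physical root is X = 0.681.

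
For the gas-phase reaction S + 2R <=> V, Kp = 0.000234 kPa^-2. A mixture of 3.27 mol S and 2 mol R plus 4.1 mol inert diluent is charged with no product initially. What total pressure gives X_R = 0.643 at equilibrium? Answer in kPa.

Take 2 mol R as basis and let X be its fractional conversion, so ξ = X.
Mole table: n_S = 3.27 − X; n_R = 2 − 2X; n_V = X; n_I = 4.1 (inert).
Total moles n_T = 9.37 − 2X.
Kp = p_V / (p_S p_R^2) with p_i = (n_i/n_T)·P.
At X = 0.643: the mole-fraction product g(X) = Π y_i^ν_i = 31.38. Since Kp = g(X)·P^{-2}, P = (g/Kp)^(1/2) = (31.38/0.000234)^(1/2) = 366 kPa.

P = 366 kPa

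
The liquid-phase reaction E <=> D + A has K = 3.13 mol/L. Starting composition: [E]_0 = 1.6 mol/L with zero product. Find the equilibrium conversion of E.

X = 0.729

Let X = conversion of E; extent ξ = 1.6·X mol/L.
Concentrations: [E] = 1.6 − 1.6X; [D] = 1.6X; [A] = 1.6X.
K = [D] [A] / ([E]).
Solving K = 3.13 for X ∈ (0,1): X = 0.729.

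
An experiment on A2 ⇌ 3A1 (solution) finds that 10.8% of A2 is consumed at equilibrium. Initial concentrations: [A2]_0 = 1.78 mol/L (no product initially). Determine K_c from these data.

K_c = 0.121 (mol/L)^2

Let X = conversion of A2.
Concentrations: [A2] = 1.78 − 1.78X; [A1] = 5.34X.
At X = 0.108: [A2] = 1.59, [A1] = 0.577.
K_c = [A1]^3 / ([A2]) = 0.121 (mol/L)^2.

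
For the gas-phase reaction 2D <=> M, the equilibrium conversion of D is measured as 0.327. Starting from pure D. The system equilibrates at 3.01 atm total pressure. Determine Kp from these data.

Kp = 0.1 atm^-1

Take 1 mol D as basis and let X be its fractional conversion, so ξ = 0.5X.
Species balance: n_D = 1 − X; n_M = 0.5X.
Summing: n_T = 1 − 0.5X.
At X = 0.327: n_D = 0.673, n_M = 0.164, n_T = 0.837.
p_i = (n_i/n_T)·P. Kp = p_M / (p_D^2) = 0.1 atm^-1.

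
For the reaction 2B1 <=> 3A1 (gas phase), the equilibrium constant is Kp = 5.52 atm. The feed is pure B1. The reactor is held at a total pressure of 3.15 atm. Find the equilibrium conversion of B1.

Basis: 1 mol B1 initially; let X = conversion of B1. Extent ξ = 0.5X.
Species balance: n_B1 = 1 − X; n_A1 = 1.5X.
n_T = Σnᵢ = 1 + 0.5X.
With p_i = (n_i/n_T)P, Kp = p_A1^3 / (p_B1^2).
Setting this equal to 5.52 atm and taking the physical root (0 < X < 1) gives X = 0.527.

X = 0.527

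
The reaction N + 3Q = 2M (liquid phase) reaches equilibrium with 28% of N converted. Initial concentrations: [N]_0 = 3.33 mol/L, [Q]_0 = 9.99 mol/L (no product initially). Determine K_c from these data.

Let X = conversion of N.
Concentrations: [N] = 3.33 − 3.33X; [Q] = 9.99 − 9.99X; [M] = 6.66X.
At X = 0.28: [N] = 2.4, [Q] = 7.19, [M] = 1.86.
K_c = [M]^2 / ([N] [Q]^3) = 0.0039 (mol/L)^-2.

K_c = 0.0039 (mol/L)^-2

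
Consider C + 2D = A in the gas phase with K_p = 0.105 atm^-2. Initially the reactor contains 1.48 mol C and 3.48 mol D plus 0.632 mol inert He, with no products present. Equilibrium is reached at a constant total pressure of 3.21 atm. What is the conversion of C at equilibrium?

Let X = conversion of C (basis 1.48 mol C); extent of reaction ξ = 1.48X.
Mole table: n_C = 1.48 − 1.48X; n_D = 3.48 − 2.96X; n_A = 1.48X; n_I = 0.632 (inert).
Total moles n_T = 5.59 − 2.96X.
With p_i = (n_i/n_T)P, K_p = p_A / (p_C p_D^2).
Setting this equal to 0.105 atm^-2 and taking the physical root (0 < X < 1) gives X = 0.256.

X = 0.256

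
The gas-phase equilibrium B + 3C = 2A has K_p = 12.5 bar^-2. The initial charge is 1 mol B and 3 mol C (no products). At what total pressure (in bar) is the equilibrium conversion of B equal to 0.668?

P = 1.76 bar

Let X = conversion of B (basis 1 mol B); extent of reaction ξ = X.
Species balance: n_B = 1 − X; n_C = 3 − 3X; n_A = 2X.
Total moles n_T = 4 − 2X.
K_p = p_A^2 / (p_B p_C^3) with p_i = (n_i/n_T)·P.
At X = 0.668: the mole-fraction product g(X) = Π y_i^ν_i = 38.62. Since K_p = g(X)·P^{-2}, P = (g/K_p)^(1/2) = (38.62/12.5)^(1/2) = 1.76 bar.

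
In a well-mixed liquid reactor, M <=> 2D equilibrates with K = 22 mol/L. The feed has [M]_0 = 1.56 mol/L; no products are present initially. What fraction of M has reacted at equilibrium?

X = 0.813

Let X = conversion of M; extent ξ = 1.56·X mol/L.
Concentrations: [M] = 1.56 − 1.56X; [D] = 3.12X.
K = [D]^2 / ([M]).
This equals 22 at X = 0.813 (the root in 0 < X < 1).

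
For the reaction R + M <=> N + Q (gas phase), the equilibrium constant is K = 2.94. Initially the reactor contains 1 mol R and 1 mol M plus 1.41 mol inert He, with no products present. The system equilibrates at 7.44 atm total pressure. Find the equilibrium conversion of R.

Take 1 mol R as basis and let X be its fractional conversion, so ξ = X.
Mole table: n_R = 1 − X; n_M = 1 − X; n_N = X; n_Q = X; n_I = 1.41 (inert).
n_T stays at 3.41 (no change in mole number).
y_i = n_i/n_T, p_i = y_i·P. K = p_N p_Q / (p_R p_M).
Substituting and setting equal to 2.94 gives a polynomial in X; the root in (0,1) is X = 0.632.

X = 0.632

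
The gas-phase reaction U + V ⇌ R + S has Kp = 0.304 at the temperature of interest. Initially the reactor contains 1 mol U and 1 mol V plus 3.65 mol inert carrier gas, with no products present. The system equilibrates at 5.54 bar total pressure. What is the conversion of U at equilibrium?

X = 0.355

Let X = conversion of U (basis 1 mol U); extent of reaction ξ = X.
At extent ξ: n_U = 1 − X; n_V = 1 − X; n_R = X; n_S = X; n_I = 3.65 (inert).
n_T stays at 5.65 (no change in mole number).
With p_i = (n_i/n_T)P, Kp = p_R p_S / (p_U p_V).
Substituting and setting equal to 0.304 gives a polynomial in X; the root in (0,1) is X = 0.355.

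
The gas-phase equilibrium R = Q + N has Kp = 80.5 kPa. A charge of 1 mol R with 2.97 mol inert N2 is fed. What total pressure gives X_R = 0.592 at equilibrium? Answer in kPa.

P = 428 kPa

Basis: 1 mol R initially; let X = conversion of R. Extent ξ = X.
Moles: n_R = 1 − X; n_Q = X; n_N = X; n_I = 2.97 (inert).
n_T = Σnᵢ = 3.97 + X.
Kp = p_Q p_N / (p_R) with p_i = (n_i/n_T)·P.
At X = 0.592: the mole-fraction product g(X) = Π y_i^ν_i = 0.1883. Since Kp = g(X)·P^{1}, P = (Kp/g)^(1/1) = (80.5/0.1883)^(1/1) = 428 kPa.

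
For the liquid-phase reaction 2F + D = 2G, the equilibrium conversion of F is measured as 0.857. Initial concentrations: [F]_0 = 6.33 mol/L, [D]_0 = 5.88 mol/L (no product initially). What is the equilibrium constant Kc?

Let X = conversion of F.
Concentrations: [F] = 6.33 − 6.33X; [D] = 5.88 − 3.17X; [G] = 6.33X.
At X = 0.857: [F] = 0.905, [D] = 3.17, [G] = 5.42.
Kc = [G]^2 / ([F]^2 [D]) = 11.3 L/mol.

Kc = 11.3 L/mol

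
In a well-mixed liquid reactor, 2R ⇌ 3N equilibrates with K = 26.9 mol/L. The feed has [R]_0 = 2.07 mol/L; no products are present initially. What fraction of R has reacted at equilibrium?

Let X = conversion of R; extent ξ = 2.07X/2 mol/L.
Concentrations: [R] = 2.07 − 2.07X; [N] = 3.1X.
K = [N]^3 / ([R]^2).
This equals 26.9 at X = 0.701 (the root in 0 < X < 1).

X = 0.701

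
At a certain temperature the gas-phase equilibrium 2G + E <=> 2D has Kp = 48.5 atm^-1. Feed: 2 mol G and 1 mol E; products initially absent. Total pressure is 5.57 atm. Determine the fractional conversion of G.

Let X = conversion of G (basis 2 mol G); extent of reaction ξ = X.
Species balance: n_G = 2 − 2X; n_E = 1 − X; n_D = 2X.
Total moles n_T = 3 − X.
y_i = n_i/n_T, p_i = y_i·P. Kp = p_D^2 / (p_G^2 p_E).
This yields a degree-3 equation in X; solving on (0,1), X = 0.824.

X = 0.824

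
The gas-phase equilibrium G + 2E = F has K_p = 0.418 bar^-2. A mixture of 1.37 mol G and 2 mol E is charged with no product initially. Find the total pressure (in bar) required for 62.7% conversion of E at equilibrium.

P = 4.03 bar

Take 2 mol E as basis and let X be its fractional conversion, so ξ = X.
At extent ξ: n_G = 1.37 − X; n_E = 2 − 2X; n_F = X.
Total moles n_T = 3.37 − 2X.
K_p = p_F / (p_G p_E^2) with p_i = (n_i/n_T)·P.
At X = 0.627: the mole-fraction product g(X) = Π y_i^ν_i = 6.789. Since K_p = g(X)·P^{-2}, P = (g/K_p)^(1/2) = (6.789/0.418)^(1/2) = 4.03 bar.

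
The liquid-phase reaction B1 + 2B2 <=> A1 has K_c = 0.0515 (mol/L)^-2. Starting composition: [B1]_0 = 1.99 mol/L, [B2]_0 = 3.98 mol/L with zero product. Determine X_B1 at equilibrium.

Let X = conversion of B1; extent ξ = 1.99·X mol/L.
Concentrations: [B1] = 1.99 − 1.99X; [B2] = 3.98 − 3.98X; [A1] = 1.99X.
K_c = [A1] / ([B1] [B2]^2).
Equating to 0.0515 (mol/L)^-2: the physical root is X = 0.291.

X = 0.291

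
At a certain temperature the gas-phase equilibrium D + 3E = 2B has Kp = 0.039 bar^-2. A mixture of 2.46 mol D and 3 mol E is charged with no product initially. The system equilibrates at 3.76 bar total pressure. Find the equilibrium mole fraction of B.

y_B = 0.135

Basis: 3 mol E initially; let X = conversion of E. Extent ξ = X.
Mole table: n_D = 2.46 − X; n_E = 3 − 3X; n_B = 2X.
n_T = Σnᵢ = 5.46 − 2X.
With p_i = (n_i/n_T)P, Kp = p_B^2 / (p_D p_E^3).
Substituting and setting equal to 0.039 bar^-2 gives a polynomial in X; the root in (0,1) is X = 0.325.
Then n_B = 0.65, n_T = 4.81, so y_B = 0.135.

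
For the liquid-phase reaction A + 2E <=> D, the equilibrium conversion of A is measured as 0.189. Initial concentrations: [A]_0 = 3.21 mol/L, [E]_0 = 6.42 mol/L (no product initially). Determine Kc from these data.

Kc = 0.0086 (mol/L)^-2

Let X = conversion of A.
Concentrations: [A] = 3.21 − 3.21X; [E] = 6.42 − 6.42X; [D] = 3.21X.
At X = 0.189: [A] = 2.6, [E] = 5.21, [D] = 0.607.
Kc = [D] / ([A] [E]^2) = 0.0086 (mol/L)^-2.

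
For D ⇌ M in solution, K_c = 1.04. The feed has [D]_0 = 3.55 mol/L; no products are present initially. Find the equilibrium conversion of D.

X = 0.510

Let X = conversion of D; extent ξ = 3.55·X mol/L.
Concentrations: [D] = 3.55 − 3.55X; [M] = 3.55X.
K_c = [M] / ([D]).
Equating to 1.04: the physical root is X = 0.510.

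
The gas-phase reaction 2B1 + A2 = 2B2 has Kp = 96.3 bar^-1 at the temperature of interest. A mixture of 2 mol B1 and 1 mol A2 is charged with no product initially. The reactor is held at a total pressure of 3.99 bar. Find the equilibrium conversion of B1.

Take 2 mol B1 as basis and let X be its fractional conversion, so ξ = X.
At extent ξ: n_B1 = 2 − 2X; n_A2 = 1 − X; n_B2 = 2X.
Total moles n_T = 3 − X.
y_i = n_i/n_T, p_i = y_i·P. Kp = p_B2^2 / (p_B1^2 p_A2).
Setting this equal to 96.3 bar^-1 and taking the physical root (0 < X < 1) gives X = 0.842.

X = 0.842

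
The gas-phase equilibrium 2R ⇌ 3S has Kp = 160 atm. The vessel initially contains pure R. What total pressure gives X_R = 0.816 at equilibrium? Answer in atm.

P = 4.16 atm

Let X = conversion of R (basis 1 mol R); extent of reaction ξ = 0.5X.
Species balance: n_R = 1 − X; n_S = 1.5X.
Summing: n_T = 1 + 0.5X.
Kp = p_S^3 / (p_R^2) with p_i = (n_i/n_T)·P.
At X = 0.816: the mole-fraction product g(X) = Π y_i^ν_i = 38.47. Since Kp = g(X)·P^{1}, P = (Kp/g)^(1/1) = (160/38.47)^(1/1) = 4.16 atm.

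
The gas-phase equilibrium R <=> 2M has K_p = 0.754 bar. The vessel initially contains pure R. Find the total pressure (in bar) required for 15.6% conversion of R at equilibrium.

Let X = conversion of R (basis 1 mol R); extent of reaction ξ = X.
Moles: n_R = 1 − X; n_M = 2X.
Summing: n_T = 1 + X.
K_p = p_M^2 / (p_R) with p_i = (n_i/n_T)·P.
At X = 0.156: the mole-fraction product g(X) = Π y_i^ν_i = 0.09977. Since K_p = g(X)·P^{1}, P = (K_p/g)^(1/1) = (0.754/0.09977)^(1/1) = 7.56 bar.

P = 7.56 bar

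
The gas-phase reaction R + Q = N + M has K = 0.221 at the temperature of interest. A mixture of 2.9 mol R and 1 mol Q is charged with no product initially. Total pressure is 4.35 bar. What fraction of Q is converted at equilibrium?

Take 1 mol Q as basis and let X be its fractional conversion, so ξ = X.
At extent ξ: n_R = 2.9 − X; n_Q = 1 − X; n_N = X; n_M = X.
Total moles n_T = 3.9 (Δν = 0, constant).
Mole fractions y_i = n_i/n_T; K = p_N p_M / (p_R p_Q) with p_i = y_i·P.
This yields a degree-2 equation in X; solving on (0,1), X = 0.509.

X = 0.509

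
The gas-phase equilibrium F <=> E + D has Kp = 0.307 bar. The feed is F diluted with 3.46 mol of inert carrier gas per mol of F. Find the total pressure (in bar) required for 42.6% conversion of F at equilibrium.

P = 4.74 bar

Take 1 mol F as basis and let X be its fractional conversion, so ξ = X.
Species balance: n_F = 1 − X; n_E = X; n_D = X; n_I = 3.46 (inert).
n_T = Σnᵢ = 4.46 + X.
Kp = p_E p_D / (p_F) with p_i = (n_i/n_T)·P.
At X = 0.426: the mole-fraction product g(X) = Π y_i^ν_i = 0.06471. Since Kp = g(X)·P^{1}, P = (Kp/g)^(1/1) = (0.307/0.06471)^(1/1) = 4.74 bar.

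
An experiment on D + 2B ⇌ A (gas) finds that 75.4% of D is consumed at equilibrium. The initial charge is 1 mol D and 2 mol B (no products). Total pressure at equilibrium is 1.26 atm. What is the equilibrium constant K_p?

K_p = 17.8 atm^-2

Let X = conversion of D (basis 1 mol D); extent of reaction ξ = X.
Moles: n_D = 1 − X; n_B = 2 − 2X; n_A = X.
n_T = Σnᵢ = 3 − 2X.
At X = 0.754: n_D = 0.246, n_B = 0.492, n_A = 0.754, n_T = 1.49.
p_i = (n_i/n_T)·P. K_p = p_A / (p_D p_B^2) = 17.8 atm^-2.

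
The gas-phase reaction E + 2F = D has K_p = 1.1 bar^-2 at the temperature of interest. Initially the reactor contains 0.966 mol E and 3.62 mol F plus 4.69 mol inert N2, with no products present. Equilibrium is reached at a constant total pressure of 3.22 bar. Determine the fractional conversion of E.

X = 0.530

Take 0.966 mol E as basis and let X be its fractional conversion, so ξ = 0.966X.
At extent ξ: n_E = 0.966 − 0.966X; n_F = 3.62 − 1.93X; n_D = 0.966X; n_I = 4.69 (inert).
Total moles n_T = 9.28 − 1.93X.
y_i = n_i/n_T, p_i = y_i·P. K_p = p_D / (p_E p_F^2).
Substituting and setting equal to 1.1 bar^-2 gives a polynomial in X; the root in (0,1) is X = 0.530.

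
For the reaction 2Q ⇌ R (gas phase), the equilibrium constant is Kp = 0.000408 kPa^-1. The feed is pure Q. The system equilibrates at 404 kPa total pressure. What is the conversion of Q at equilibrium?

Take 1 mol Q as basis and let X be its fractional conversion, so ξ = 0.5X.
Mole table: n_Q = 1 − X; n_R = 0.5X.
n_T = Σnᵢ = 1 − 0.5X.
Mole fractions y_i = n_i/n_T; Kp = p_R / (p_Q^2) with p_i = y_i·P.
Substituting and setting equal to 0.000408 kPa^-1 gives a polynomial in X; the root in (0,1) is X = 0.224.

X = 0.224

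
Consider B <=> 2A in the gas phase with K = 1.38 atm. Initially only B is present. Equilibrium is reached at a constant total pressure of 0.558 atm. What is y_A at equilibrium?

y_A = 0.764

Take 1 mol B as basis and let X be its fractional conversion, so ξ = X.
Mole table: n_B = 1 − X; n_A = 2X.
Summing: n_T = 1 + X.
Mole fractions y_i = n_i/n_T; K = p_A^2 / (p_B) with p_i = y_i·P.
Setting this equal to 1.38 atm and taking the physical root (0 < X < 1) gives X = 0.618.
Then n_A = 1.24, n_T = 1.62, so y_A = 0.764.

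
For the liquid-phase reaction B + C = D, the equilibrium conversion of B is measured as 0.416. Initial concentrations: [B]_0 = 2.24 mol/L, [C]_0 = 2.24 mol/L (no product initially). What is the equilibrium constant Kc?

Let X = conversion of B.
Concentrations: [B] = 2.24 − 2.24X; [C] = 2.24 − 2.24X; [D] = 2.24X.
At X = 0.416: [B] = 1.31, [C] = 1.31, [D] = 0.932.
Kc = [D] / ([B] [C]) = 0.545 L/mol.

Kc = 0.545 L/mol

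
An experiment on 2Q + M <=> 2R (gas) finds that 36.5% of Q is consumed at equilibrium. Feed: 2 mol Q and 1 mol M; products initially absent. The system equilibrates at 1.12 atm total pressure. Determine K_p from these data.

Basis: 2 mol Q initially; let X = conversion of Q. Extent ξ = X.
Mole table: n_Q = 2 − 2X; n_M = 1 − X; n_R = 2X.
n_T = Σnᵢ = 3 − X.
At X = 0.365: n_Q = 1.27, n_M = 0.635, n_R = 0.73, n_T = 2.63.
p_i = (n_i/n_T)·P. K_p = p_R^2 / (p_Q^2 p_M) = 1.22 atm^-1.

K_p = 1.22 atm^-1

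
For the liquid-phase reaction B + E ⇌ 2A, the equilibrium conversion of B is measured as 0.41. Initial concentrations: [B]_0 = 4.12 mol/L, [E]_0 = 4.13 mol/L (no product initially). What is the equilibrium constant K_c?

K_c = 1.92

Let X = conversion of B.
Concentrations: [B] = 4.12 − 4.12X; [E] = 4.13 − 4.12X; [A] = 8.24X.
At X = 0.41: [B] = 2.43, [E] = 2.44, [A] = 3.38.
K_c = [A]^2 / ([B] [E]) = 1.92.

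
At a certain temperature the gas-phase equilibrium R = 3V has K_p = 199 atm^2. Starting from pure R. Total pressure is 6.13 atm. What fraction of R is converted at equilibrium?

Let X = conversion of R (basis 1 mol R); extent of reaction ξ = X.
Species balance: n_R = 1 − X; n_V = 3X.
Total moles n_T = 1 + 2X.
Mole fractions y_i = n_i/n_T; K_p = p_V^3 / (p_R) with p_i = y_i·P.
This yields a degree-3 equation in X; solving on (0,1), X = 0.698.

X = 0.698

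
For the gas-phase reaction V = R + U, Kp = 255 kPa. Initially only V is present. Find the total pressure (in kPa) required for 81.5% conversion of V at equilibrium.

P = 129 kPa

Take 1 mol V as basis and let X be its fractional conversion, so ξ = X.
Moles: n_V = 1 − X; n_R = X; n_U = X.
Total moles n_T = 1 + X.
Kp = p_R p_U / (p_V) with p_i = (n_i/n_T)·P.
At X = 0.815: the mole-fraction product g(X) = Π y_i^ν_i = 1.978. Since Kp = g(X)·P^{1}, P = (Kp/g)^(1/1) = (255/1.978)^(1/1) = 129 kPa.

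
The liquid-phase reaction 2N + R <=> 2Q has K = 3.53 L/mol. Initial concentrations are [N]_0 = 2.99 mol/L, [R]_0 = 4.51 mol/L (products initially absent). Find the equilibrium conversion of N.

Let X = conversion of N; extent ξ = 2.99X/2 mol/L.
Concentrations: [N] = 2.99 − 2.99X; [R] = 4.51 − 1.5X; [Q] = 2.99X.
K = [Q]^2 / ([N]^2 [R]).
This equals 3.53 at X = 0.775 (the root in 0 < X < 1).

X = 0.775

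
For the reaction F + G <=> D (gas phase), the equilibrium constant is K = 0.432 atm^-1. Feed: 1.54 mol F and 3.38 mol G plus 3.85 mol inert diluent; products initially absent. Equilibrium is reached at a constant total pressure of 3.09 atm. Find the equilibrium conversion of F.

Take 1.54 mol F as basis and let X be its fractional conversion, so ξ = 1.54X.
Mole table: n_F = 1.54 − 1.54X; n_G = 3.38 − 1.54X; n_D = 1.54X; n_I = 3.85 (inert).
Summing: n_T = 8.77 − 1.54X.
Mole fractions y_i = n_i/n_T; K = p_D / (p_F p_G) with p_i = y_i·P.
This yields a degree-2 equation in X; solving on (0,1), X = 0.318.

X = 0.318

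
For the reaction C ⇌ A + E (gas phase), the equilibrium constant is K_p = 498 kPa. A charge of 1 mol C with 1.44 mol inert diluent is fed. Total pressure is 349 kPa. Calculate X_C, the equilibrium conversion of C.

X = 0.847

Basis: 1 mol C initially; let X = conversion of C. Extent ξ = X.
At extent ξ: n_C = 1 − X; n_A = X; n_E = X; n_I = 1.44 (inert).
n_T = Σnᵢ = 2.44 + X.
Mole fractions y_i = n_i/n_T; K_p = p_A p_E / (p_C) with p_i = y_i·P.
This yields a degree-2 equation in X; solving on (0,1), X = 0.847.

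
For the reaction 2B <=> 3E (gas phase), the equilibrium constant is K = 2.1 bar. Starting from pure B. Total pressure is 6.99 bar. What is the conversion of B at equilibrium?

Take 1 mol B as basis and let X be its fractional conversion, so ξ = 0.5X.
Species balance: n_B = 1 − X; n_E = 1.5X.
Summing: n_T = 1 + 0.5X.
Mole fractions y_i = n_i/n_T; K = p_E^3 / (p_B^2) with p_i = y_i·P.
This yields a degree-3 equation in X; solving on (0,1), X = 0.353.

X = 0.353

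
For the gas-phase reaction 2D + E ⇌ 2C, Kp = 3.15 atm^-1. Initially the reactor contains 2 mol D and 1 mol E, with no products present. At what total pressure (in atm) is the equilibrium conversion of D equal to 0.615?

P = 5.02 atm

Let X = conversion of D (basis 2 mol D); extent of reaction ξ = X.
Mole table: n_D = 2 − 2X; n_E = 1 − X; n_C = 2X.
Summing: n_T = 3 − X.
Kp = p_C^2 / (p_D^2 p_E) with p_i = (n_i/n_T)·P.
At X = 0.615: the mole-fraction product g(X) = Π y_i^ν_i = 15.81. Since Kp = g(X)·P^{-1}, P = (g/Kp)^(1/1) = (15.81/3.15)^(1/1) = 5.02 atm.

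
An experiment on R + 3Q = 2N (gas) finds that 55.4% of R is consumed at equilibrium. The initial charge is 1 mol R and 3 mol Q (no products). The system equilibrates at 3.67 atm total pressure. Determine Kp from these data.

Kp = 0.714 atm^-2

Let X = conversion of R (basis 1 mol R); extent of reaction ξ = X.
At extent ξ: n_R = 1 − X; n_Q = 3 − 3X; n_N = 2X.
n_T = Σnᵢ = 4 − 2X.
At X = 0.554: n_R = 0.446, n_Q = 1.34, n_N = 1.11, n_T = 2.89.
p_i = (n_i/n_T)·P. Kp = p_N^2 / (p_R p_Q^3) = 0.714 atm^-2.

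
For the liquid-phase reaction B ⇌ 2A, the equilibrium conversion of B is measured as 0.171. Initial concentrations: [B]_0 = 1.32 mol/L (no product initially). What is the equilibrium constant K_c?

Let X = conversion of B.
Concentrations: [B] = 1.32 − 1.32X; [A] = 2.64X.
At X = 0.171: [B] = 1.09, [A] = 0.451.
K_c = [A]^2 / ([B]) = 0.186 mol/L.

K_c = 0.186 mol/L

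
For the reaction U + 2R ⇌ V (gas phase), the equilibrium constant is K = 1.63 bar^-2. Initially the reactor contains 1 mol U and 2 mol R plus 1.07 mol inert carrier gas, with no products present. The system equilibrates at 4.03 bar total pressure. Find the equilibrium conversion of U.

X = 0.639

Let X = conversion of U (basis 1 mol U); extent of reaction ξ = X.
Moles: n_U = 1 − X; n_R = 2 − 2X; n_V = X; n_I = 1.07 (inert).
Summing: n_T = 4.07 − 2X.
Mole fractions y_i = n_i/n_T; K = p_V / (p_U p_R^2) with p_i = y_i·P.
Substituting and setting equal to 1.63 bar^-2 gives a polynomial in X; the root in (0,1) is X = 0.639.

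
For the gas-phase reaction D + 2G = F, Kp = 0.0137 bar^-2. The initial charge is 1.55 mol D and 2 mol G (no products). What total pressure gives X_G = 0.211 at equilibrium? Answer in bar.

Basis: 2 mol G initially; let X = conversion of G. Extent ξ = X.
At extent ξ: n_D = 1.55 − X; n_G = 2 − 2X; n_F = X.
Summing: n_T = 3.55 − 2X.
Kp = p_F / (p_D p_G^2) with p_i = (n_i/n_T)·P.
At X = 0.211: the mole-fraction product g(X) = Π y_i^ν_i = 0.6192. Since Kp = g(X)·P^{-2}, P = (g/Kp)^(1/2) = (0.6192/0.0137)^(1/2) = 6.72 bar.

P = 6.72 bar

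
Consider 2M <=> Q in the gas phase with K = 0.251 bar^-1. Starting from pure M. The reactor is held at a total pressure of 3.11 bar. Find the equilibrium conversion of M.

Basis: 1 mol M initially; let X = conversion of M. Extent ξ = 0.5X.
Mole table: n_M = 1 − X; n_Q = 0.5X.
n_T = Σnᵢ = 1 − 0.5X.
y_i = n_i/n_T, p_i = y_i·P. K = p_Q / (p_M^2).
Setting this equal to 0.251 bar^-1 and taking the physical root (0 < X < 1) gives X = 0.507.

X = 0.507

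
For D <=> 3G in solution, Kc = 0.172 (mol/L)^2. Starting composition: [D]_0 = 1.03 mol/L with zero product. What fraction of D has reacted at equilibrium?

Let X = conversion of D; extent ξ = 1.03·X mol/L.
Concentrations: [D] = 1.03 − 1.03X; [G] = 3.09X.
Kc = [G]^3 / ([D]).
Setting equal to 0.172 and solving for X on (0,1) gives X = 0.171.

X = 0.171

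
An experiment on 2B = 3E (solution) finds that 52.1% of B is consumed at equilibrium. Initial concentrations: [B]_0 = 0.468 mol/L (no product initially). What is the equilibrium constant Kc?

Kc = 0.974 mol/L

Let X = conversion of B.
Concentrations: [B] = 0.468 − 0.468X; [E] = 0.702X.
At X = 0.521: [B] = 0.224, [E] = 0.366.
Kc = [E]^3 / ([B]^2) = 0.974 mol/L.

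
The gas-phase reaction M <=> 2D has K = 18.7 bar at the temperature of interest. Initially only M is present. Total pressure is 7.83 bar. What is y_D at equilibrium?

Take 1 mol M as basis and let X be its fractional conversion, so ξ = X.
At extent ξ: n_M = 1 − X; n_D = 2X.
n_T = Σnᵢ = 1 + X.
With p_i = (n_i/n_T)P, K = p_D^2 / (p_M).
Equating to 18.7 bar and solving on 0 < X < 1: X = 0.611.
Then n_D = 1.22, n_T = 1.61, so y_D = 0.759.

y_D = 0.759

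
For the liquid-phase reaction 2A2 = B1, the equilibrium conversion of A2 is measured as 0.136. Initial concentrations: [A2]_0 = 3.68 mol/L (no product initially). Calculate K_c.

Let X = conversion of A2.
Concentrations: [A2] = 3.68 − 3.68X; [B1] = 1.84X.
At X = 0.136: [A2] = 3.18, [B1] = 0.25.
K_c = [B1] / ([A2]^2) = 0.0248 L/mol.

K_c = 0.0248 L/mol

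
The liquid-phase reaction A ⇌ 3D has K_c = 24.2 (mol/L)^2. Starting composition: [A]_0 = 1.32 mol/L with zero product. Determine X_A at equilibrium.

Let X = conversion of A; extent ξ = 1.32·X mol/L.
Concentrations: [A] = 1.32 − 1.32X; [D] = 3.96X.
K_c = [D]^3 / ([A]).
Solving K_c = 24.2 for X ∈ (0,1): X = 0.594.

X = 0.594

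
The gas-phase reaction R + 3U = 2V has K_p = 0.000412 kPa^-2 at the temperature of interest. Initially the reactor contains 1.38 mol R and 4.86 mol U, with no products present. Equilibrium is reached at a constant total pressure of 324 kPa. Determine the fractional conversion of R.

X = 0.756

Let X = conversion of R (basis 1.38 mol R); extent of reaction ξ = 1.38X.
Moles: n_R = 1.38 − 1.38X; n_U = 4.86 − 4.14X; n_V = 2.76X.
Total moles n_T = 6.24 − 2.76X.
With p_i = (n_i/n_T)P, K_p = p_V^2 / (p_R p_U^3).
Equating to 0.000412 kPa^-2 and solving on 0 < X < 1: X = 0.756.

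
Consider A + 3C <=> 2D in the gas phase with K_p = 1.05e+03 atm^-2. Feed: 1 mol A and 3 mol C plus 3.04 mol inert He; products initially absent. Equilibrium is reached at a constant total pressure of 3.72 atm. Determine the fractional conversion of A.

X = 0.878

Take 1 mol A as basis and let X be its fractional conversion, so ξ = X.
Moles: n_A = 1 − X; n_C = 3 − 3X; n_D = 2X; n_I = 3.04 (inert).
n_T = Σnᵢ = 7.04 − 2X.
With p_i = (n_i/n_T)P, K_p = p_D^2 / (p_A p_C^3).
Setting this equal to 1.05e+03 atm^-2 and taking the physical root (0 < X < 1) gives X = 0.878.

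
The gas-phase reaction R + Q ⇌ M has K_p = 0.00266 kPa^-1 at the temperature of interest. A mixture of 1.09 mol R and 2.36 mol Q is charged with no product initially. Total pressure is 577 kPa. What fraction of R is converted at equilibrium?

Basis: 1.09 mol R initially; let X = conversion of R. Extent ξ = 1.09X.
Mole table: n_R = 1.09 − 1.09X; n_Q = 2.36 − 1.09X; n_M = 1.09X.
Total moles n_T = 3.45 − 1.09X.
With p_i = (n_i/n_T)P, K_p = p_M / (p_R p_Q).
Setting this equal to 0.00266 kPa^-1 and taking the physical root (0 < X < 1) gives X = 0.490.

X = 0.490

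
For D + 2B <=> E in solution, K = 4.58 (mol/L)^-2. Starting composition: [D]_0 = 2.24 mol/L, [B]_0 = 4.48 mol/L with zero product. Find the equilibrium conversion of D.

X = 0.795

Let X = conversion of D; extent ξ = 2.24·X mol/L.
Concentrations: [D] = 2.24 − 2.24X; [B] = 4.48 − 4.48X; [E] = 2.24X.
K = [E] / ([D] [B]^2).
This equals 4.58 at X = 0.795 (the root in 0 < X < 1).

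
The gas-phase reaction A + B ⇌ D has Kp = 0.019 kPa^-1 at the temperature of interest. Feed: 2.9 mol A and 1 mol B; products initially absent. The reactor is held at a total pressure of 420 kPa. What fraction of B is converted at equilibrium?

X = 0.843

Take 1 mol B as basis and let X be its fractional conversion, so ξ = X.
At extent ξ: n_A = 2.9 − X; n_B = 1 − X; n_D = X.
Total moles n_T = 3.9 − X.
With p_i = (n_i/n_T)P, Kp = p_D / (p_A p_B).
Setting this equal to 0.019 kPa^-1 and taking the physical root (0 < X < 1) gives X = 0.843.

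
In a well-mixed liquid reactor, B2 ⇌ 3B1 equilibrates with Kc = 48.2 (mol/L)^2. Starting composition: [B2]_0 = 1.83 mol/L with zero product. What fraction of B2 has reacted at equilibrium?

X = 0.598

Let X = conversion of B2; extent ξ = 1.83·X mol/L.
Concentrations: [B2] = 1.83 − 1.83X; [B1] = 5.49X.
Kc = [B1]^3 / ([B2]).
This equals 48.2 at X = 0.598 (the root in 0 < X < 1).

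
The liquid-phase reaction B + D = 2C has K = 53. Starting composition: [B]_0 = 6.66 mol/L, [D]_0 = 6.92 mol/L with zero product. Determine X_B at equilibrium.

Let X = conversion of B; extent ξ = 6.66·X mol/L.
Concentrations: [B] = 6.66 − 6.66X; [D] = 6.92 − 6.66X; [C] = 13.3X.
K = [C]^2 / ([B] [D]).
Equating to 53: the physical root is X = 0.799.

X = 0.799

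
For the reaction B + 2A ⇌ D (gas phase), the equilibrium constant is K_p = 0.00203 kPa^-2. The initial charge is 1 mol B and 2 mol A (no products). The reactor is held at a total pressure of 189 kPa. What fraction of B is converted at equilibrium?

X = 0.827

Let X = conversion of B (basis 1 mol B); extent of reaction ξ = X.
Species balance: n_B = 1 − X; n_A = 2 − 2X; n_D = X.
Total moles n_T = 3 − 2X.
With p_i = (n_i/n_T)P, K_p = p_D / (p_B p_A^2).
Setting this equal to 0.00203 kPa^-2 and taking the physical root (0 < X < 1) gives X = 0.827.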